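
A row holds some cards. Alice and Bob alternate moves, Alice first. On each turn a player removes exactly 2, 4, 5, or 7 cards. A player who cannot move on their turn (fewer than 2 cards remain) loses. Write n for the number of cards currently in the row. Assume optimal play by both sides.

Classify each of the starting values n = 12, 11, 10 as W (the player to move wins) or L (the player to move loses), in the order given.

12: W, 11: W, 10: L

Use the standard recursion: the mover loses at a terminal position; elsewhere, the mover wins exactly when some move hands the opponent an L position.
n=0: no move → L
n=1: no move → L
n=2: can move to 0, which is L ⇒ W
n=3: can move to 1, which is L ⇒ W
n=4: can move to 0, which is L ⇒ W
n=5: can move to 1, which is L ⇒ W
n=6: can move to 1, which is L ⇒ W
n=7: can move to 0, which is L ⇒ W
n=8: can move to 1, which is L ⇒ W
n=9: moves to 7(W), 5(W), 4(W), 2(W); every one is W ⇒ L
n=10: moves to 8(W), 6(W), 5(W), 3(W); every one is W ⇒ L
n=11: can move to 9, which is L ⇒ W
n=12: can move to 10, which is L ⇒ W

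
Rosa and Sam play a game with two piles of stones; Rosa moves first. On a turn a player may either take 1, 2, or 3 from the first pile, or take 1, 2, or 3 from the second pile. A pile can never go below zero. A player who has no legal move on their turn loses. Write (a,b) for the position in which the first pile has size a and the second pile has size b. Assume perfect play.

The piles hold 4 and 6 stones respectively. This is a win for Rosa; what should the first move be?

Use the standard recursion: the mover loses at a terminal position; elsewhere, the mover wins exactly when some move hands the opponent an L position.
No move ever increases a pile, so every position that can arise here has a ≤ 4 and b ≤ 6; it is enough to label the cells with 0 ≤ a ≤ 4 and 0 ≤ b ≤ 6.
Every move lowers a or b (never raises either), so fill the grid row by row in increasing a, and left to right within a row: each cell's successors are then already labelled.
      b=0  b=1  b=2  b=3  b=4  b=5  b=6
a=0:    L    W    W    W    L    W    W
a=1:    W    L    W    W    W    L    W
a=2:    W    W    L    W    W    W    L
a=3:    W    W    W    L    W    W    W
a=4:    L    W    W    W    L    W    W
Cells with no legal move (terminal, hence L): (0,0).
The remaining L cells, each justified by listing all of its moves:
(0,4): →(0,3)(W), (0,2)(W), (0,1)(W) — all W, so L
(1,1): →(0,1)(W), (1,0)(W) — all W, so L
(1,5): →(0,5)(W), (1,4)(W), (1,3)(W), (1,2)(W) — all W, so L
(2,2): →(1,2)(W), (0,2)(W), (2,1)(W), (2,0)(W) — all W, so L
(2,6): →(1,6)(W), (0,6)(W), (2,5)(W), (2,4)(W), (2,3)(W) — all W, so L
(3,3): →(2,3)(W), (1,3)(W), (0,3)(W), (3,2)(W), (3,1)(W), (3,0)(W) — all W, so L
(4,0): →(3,0)(W), (2,0)(W), (1,0)(W) — all W, so L
(4,4): →(3,4)(W), (2,4)(W), (1,4)(W), (4,3)(W), (4,2)(W), (4,1)(W) — all W, so L
Every other cell has at least one move into one of the L cells above, so it is W.
From (4,6), the L positions reachable in one move are: (2,6), (4,4). Any move reaching one of these is winning.

Move to (2,6).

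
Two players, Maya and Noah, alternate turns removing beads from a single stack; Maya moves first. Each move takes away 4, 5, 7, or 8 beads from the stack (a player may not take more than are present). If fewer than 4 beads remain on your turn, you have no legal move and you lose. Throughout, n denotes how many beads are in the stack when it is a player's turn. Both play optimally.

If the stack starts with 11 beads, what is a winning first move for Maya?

Remove 8, leaving 3.

Build the W/L table. Terminal = L. A non-terminal position is W if it has a move to some L; otherwise it is L.
n=0: no move → L
n=1: no move → L
n=2: no move → L
n=3: no move → L
n=4: W (go to 0, an L position)
n=5: W (go to 1, an L position)
n=6: W (go to 2, an L position)
n=7: W (go to 3, an L position)
n=8: W (go to 3, an L position)
n=9: W (go to 2, an L position)
n=10: W (go to 3, an L position)
n=11: W (go to 3, an L position)
From 11, the L positions reachable in one move are: 3.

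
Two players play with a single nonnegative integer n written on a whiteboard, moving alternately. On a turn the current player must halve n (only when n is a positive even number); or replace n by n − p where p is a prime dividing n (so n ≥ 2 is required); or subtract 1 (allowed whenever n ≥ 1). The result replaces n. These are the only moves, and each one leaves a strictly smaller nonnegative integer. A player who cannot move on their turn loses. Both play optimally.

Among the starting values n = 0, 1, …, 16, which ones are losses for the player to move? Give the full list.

Work bottom-up. With no move the player to move loses. Otherwise the position is W if at least one move leads to an L position for the opponent, and L if every move leads to a W.
n=0: no move → L
n=1: reaches L-position 0 → W
n=2: reaches L-position 0 → W
n=3: reaches L-position 0 → W
n=4: only reaches 2(W), 3(W), all W → L
n=5: reaches L-position 0 → W
n=6: reaches L-position 4 → W
n=7: reaches L-position 0 → W
n=8: reaches L-position 4 → W
n=9: only reaches 6(W), 8(W), all W → L
n=10: reaches L-position 9 → W
n=11: reaches L-position 0 → W
n=12: reaches L-position 9 → W
n=13: reaches L-position 0 → W
n=14: only reaches 7(W), 12(W), 13(W), all W → L
n=15: reaches L-position 14 → W
n=16: reaches L-position 14 → W
The losing starting values of n are exactly the entries labelled L in this table (4 of them).

0, 4, 9, 14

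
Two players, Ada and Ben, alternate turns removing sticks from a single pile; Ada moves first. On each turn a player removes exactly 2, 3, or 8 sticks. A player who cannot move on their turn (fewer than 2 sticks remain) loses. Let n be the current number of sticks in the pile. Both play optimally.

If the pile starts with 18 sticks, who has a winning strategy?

Label each position W (a win for the player to move) or L (a loss). A position with no legal move is L; any other position is W exactly when some move reaches an L, and L when every move reaches a W.
n=0: no move → L
n=1: no move → L
n=2: reaches L-position 0 → W
n=3: reaches L-position 1 → W
n=4: reaches L-position 1 → W
n=5: only reaches 3(W), 2(W), all W → L
n=6: only reaches 4(W), 3(W), all W → L
n=7: reaches L-position 5 → W
n=8: reaches L-position 6 → W
n=9: reaches L-position 6 → W
n=10: only reaches 8(W), 7(W), 2(W), all W → L
n=11: only reaches 9(W), 8(W), 3(W), all W → L
n=12: reaches L-position 10 → W
n=13: reaches L-position 11 → W
n=14: reaches L-position 11 → W
n=15: only reaches 13(W), 12(W), 7(W), all W → L
n=16: only reaches 14(W), 13(W), 8(W), all W → L
n=17: reaches L-position 15 → W
n=18: reaches L-position 16 → W
From 18 Ada can remove 2, leaving 16, reaching an L position.

Ada wins.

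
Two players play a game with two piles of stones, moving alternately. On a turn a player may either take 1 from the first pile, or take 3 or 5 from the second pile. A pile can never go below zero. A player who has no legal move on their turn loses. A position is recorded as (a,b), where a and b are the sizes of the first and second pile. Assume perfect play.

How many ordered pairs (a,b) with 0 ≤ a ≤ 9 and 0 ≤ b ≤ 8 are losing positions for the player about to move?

Use the standard recursion: the mover loses at a terminal position; elsewhere, the mover wins exactly when some move hands the opponent an L position.
Every move lowers a or b (never raises either), so fill the grid row by row in increasing a, and left to right within a row: each cell's successors are then already labelled.
      b=0  b=1  b=2  b=3  b=4  b=5  b=6  b=7  b=8
a=0:    L    L    L    W    W    W    W    W    L
a=1:    W    W    W    L    L    L    W    W    W
a=2:    L    L    L    W    W    W    W    W    L
a=3:    W    W    W    L    L    L    W    W    W
a=4:    L    L    L    W    W    W    W    W    L
a=5:    W    W    W    L    L    L    W    W    W
a=6:    L    L    L    W    W    W    W    W    L
a=7:    W    W    W    L    L    L    W    W    W
a=8:    L    L    L    W    W    W    W    W    L
a=9:    W    W    W    L    L    L    W    W    W
Cells with no legal move (terminal, hence L): (0,0), (0,1), (0,2).
The remaining L cells, each justified by listing all of its moves:
(0,8): only reaches (0,5)(W), (0,3)(W), all W → L
(1,3): only reaches (0,3)(W), (1,0)(W), all W → L
(1,4): only reaches (0,4)(W), (1,1)(W), all W → L
(1,5): only reaches (0,5)(W), (1,2)(W), (1,0)(W), all W → L
(2,0): only reaches (1,0)(W), which is W → L
(2,1): only reaches (1,1)(W), which is W → L
(2,2): only reaches (1,2)(W), which is W → L
(2,8): only reaches (1,8)(W), (2,5)(W), (2,3)(W), all W → L
(3,3): only reaches (2,3)(W), (3,0)(W), all W → L
(3,4): only reaches (2,4)(W), (3,1)(W), all W → L
(3,5): only reaches (2,5)(W), (3,2)(W), (3,0)(W), all W → L
(4,0): only reaches (3,0)(W), which is W → L
(4,1): only reaches (3,1)(W), which is W → L
(4,2): only reaches (3,2)(W), which is W → L
(4,8): only reaches (3,8)(W), (4,5)(W), (4,3)(W), all W → L
(5,3): only reaches (4,3)(W), (5,0)(W), all W → L
(5,4): only reaches (4,4)(W), (5,1)(W), all W → L
(5,5): only reaches (4,5)(W), (5,2)(W), (5,0)(W), all W → L
(6,0): only reaches (5,0)(W), which is W → L
(6,1): only reaches (5,1)(W), which is W → L
(6,2): only reaches (5,2)(W), which is W → L
(6,8): only reaches (5,8)(W), (6,5)(W), (6,3)(W), all W → L
(7,3): only reaches (6,3)(W), (7,0)(W), all W → L
(7,4): only reaches (6,4)(W), (7,1)(W), all W → L
(7,5): only reaches (6,5)(W), (7,2)(W), (7,0)(W), all W → L
(8,0): only reaches (7,0)(W), which is W → L
(8,1): only reaches (7,1)(W), which is W → L
(8,2): only reaches (7,2)(W), which is W → L
(8,8): only reaches (7,8)(W), (8,5)(W), (8,3)(W), all W → L
(9,3): only reaches (8,3)(W), (9,0)(W), all W → L
(9,4): only reaches (8,4)(W), (9,1)(W), all W → L
(9,5): only reaches (8,5)(W), (9,2)(W), (9,0)(W), all W → L
Every other cell has at least one move into one of the L cells above, so it is W.
L cells per row: a=0: 4, a=1: 3, a=2: 4, a=3: 3, a=4: 4, a=5: 3, a=6: 4, a=7: 3, a=8: 4, a=9: 3; total 35.

35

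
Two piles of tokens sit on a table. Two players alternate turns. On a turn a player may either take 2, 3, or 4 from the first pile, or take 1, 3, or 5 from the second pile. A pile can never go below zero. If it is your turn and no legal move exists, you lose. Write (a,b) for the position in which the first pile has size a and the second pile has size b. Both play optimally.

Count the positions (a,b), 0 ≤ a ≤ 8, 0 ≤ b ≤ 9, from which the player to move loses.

35

Build the W/L table. Terminal = L. A non-terminal position is W if it has a move to some L; otherwise it is L.
Every move lowers a or b (never raises either), so fill the grid row by row in increasing a, and left to right within a row: each cell's successors are then already labelled.
      b=0  b=1  b=2  b=3  b=4  b=5  b=6  b=7  b=8  b=9
a=0:    L    W    L    W    L    W    L    W    L    W
a=1:    L    W    L    W    L    W    L    W    L    W
a=2:    W    L    W    L    W    L    W    L    W    L
a=3:    W    L    W    L    W    L    W    L    W    L
a=4:    W    W    W    W    W    W    W    W    W    W
a=5:    W    W    W    W    W    W    W    W    W    W
a=6:    L    W    L    W    L    W    L    W    L    W
a=7:    L    W    L    W    L    W    L    W    L    W
a=8:    W    L    W    L    W    L    W    L    W    L
Cells with no legal move (terminal, hence L): (0,0), (1,0).
The remaining L cells, each justified by listing all of its moves:
(0,2): the only move is to (0,1)(W), a W ⇒ L
(0,4): moves to (0,3)(W), (0,1)(W); every one is W ⇒ L
(0,6): moves to (0,5)(W), (0,3)(W), (0,1)(W); every one is W ⇒ L
(0,8): moves to (0,7)(W), (0,5)(W), (0,3)(W); every one is W ⇒ L
(1,2): the only move is to (1,1)(W), a W ⇒ L
(1,4): moves to (1,3)(W), (1,1)(W); every one is W ⇒ L
(1,6): moves to (1,5)(W), (1,3)(W), (1,1)(W); every one is W ⇒ L
(1,8): moves to (1,7)(W), (1,5)(W), (1,3)(W); every one is W ⇒ L
(2,1): moves to (0,1)(W), (2,0)(W); every one is W ⇒ L
(2,3): moves to (0,3)(W), (2,2)(W), (2,0)(W); every one is W ⇒ L
(2,5): moves to (0,5)(W), (2,4)(W), (2,2)(W), (2,0)(W); every one is W ⇒ L
(2,7): moves to (0,7)(W), (2,6)(W), (2,4)(W), (2,2)(W); every one is W ⇒ L
(2,9): moves to (0,9)(W), (2,8)(W), (2,6)(W), (2,4)(W); every one is W ⇒ L
(3,1): moves to (1,1)(W), (0,1)(W), (3,0)(W); every one is W ⇒ L
(3,3): moves to (1,3)(W), (0,3)(W), (3,2)(W), (3,0)(W); every one is W ⇒ L
(3,5): moves to (1,5)(W), (0,5)(W), (3,4)(W), (3,2)(W), (3,0)(W); every one is W ⇒ L
(3,7): moves to (1,7)(W), (0,7)(W), (3,6)(W), (3,4)(W), (3,2)(W); every one is W ⇒ L
(3,9): moves to (1,9)(W), (0,9)(W), (3,8)(W), (3,6)(W), (3,4)(W); every one is W ⇒ L
(6,0): moves to (4,0)(W), (3,0)(W), (2,0)(W); every one is W ⇒ L
(6,2): moves to (4,2)(W), (3,2)(W), (2,2)(W), (6,1)(W); every one is W ⇒ L
(6,4): moves to (4,4)(W), (3,4)(W), (2,4)(W), (6,3)(W), (6,1)(W); every one is W ⇒ L
(6,6): moves to (4,6)(W), (3,6)(W), (2,6)(W), (6,5)(W), (6,3)(W), (6,1)(W); every one is W ⇒ L
(6,8): moves to (4,8)(W), (3,8)(W), (2,8)(W), (6,7)(W), (6,5)(W), (6,3)(W); every one is W ⇒ L
(7,0): moves to (5,0)(W), (4,0)(W), (3,0)(W); every one is W ⇒ L
(7,2): moves to (5,2)(W), (4,2)(W), (3,2)(W), (7,1)(W); every one is W ⇒ L
(7,4): moves to (5,4)(W), (4,4)(W), (3,4)(W), (7,3)(W), (7,1)(W); every one is W ⇒ L
(7,6): moves to (5,6)(W), (4,6)(W), (3,6)(W), (7,5)(W), (7,3)(W), (7,1)(W); every one is W ⇒ L
(7,8): moves to (5,8)(W), (4,8)(W), (3,8)(W), (7,7)(W), (7,5)(W), (7,3)(W); every one is W ⇒ L
(8,1): moves to (6,1)(W), (5,1)(W), (4,1)(W), (8,0)(W); every one is W ⇒ L
(8,3): moves to (6,3)(W), (5,3)(W), (4,3)(W), (8,2)(W), (8,0)(W); every one is W ⇒ L
(8,5): moves to (6,5)(W), (5,5)(W), (4,5)(W), (8,4)(W), (8,2)(W), (8,0)(W); every one is W ⇒ L
(8,7): moves to (6,7)(W), (5,7)(W), (4,7)(W), (8,6)(W), (8,4)(W), (8,2)(W); every one is W ⇒ L
(8,9): moves to (6,9)(W), (5,9)(W), (4,9)(W), (8,8)(W), (8,6)(W), (8,4)(W); every one is W ⇒ L
Every other cell has at least one move into one of the L cells above, so it is W.
L cells per row: a=0: 5, a=1: 5, a=2: 5, a=3: 5, a=4: 0, a=5: 0, a=6: 5, a=7: 5, a=8: 5; total 35.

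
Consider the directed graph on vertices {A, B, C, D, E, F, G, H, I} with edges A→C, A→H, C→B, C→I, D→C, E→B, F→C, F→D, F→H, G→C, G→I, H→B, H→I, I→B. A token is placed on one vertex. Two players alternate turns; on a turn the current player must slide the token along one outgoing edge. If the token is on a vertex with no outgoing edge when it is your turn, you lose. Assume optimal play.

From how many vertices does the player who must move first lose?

4

Work bottom-up. With no move the player to move loses. Otherwise the position is W if at least one move leads to an L position for the opponent, and L if every move leads to a W.
Every edge goes from a vertex to one that appears earlier in the order B, I, C, G, H, D, F, E, A, so processing vertices in that order labels each vertex after all of its successors.
B: no outgoing edge → L
I: W (go to B, an L position)
C: W (go to B, an L position)
G: L (options C(W), I(W) are all W)
H: W (go to B, an L position)
D: L (sole option C(W) is W)
F: W (go to D, an L position)
E: W (go to B, an L position)
A: L (options H(W), C(W) are all W)
The L vertices are A, B, D, G; that is 4 in all.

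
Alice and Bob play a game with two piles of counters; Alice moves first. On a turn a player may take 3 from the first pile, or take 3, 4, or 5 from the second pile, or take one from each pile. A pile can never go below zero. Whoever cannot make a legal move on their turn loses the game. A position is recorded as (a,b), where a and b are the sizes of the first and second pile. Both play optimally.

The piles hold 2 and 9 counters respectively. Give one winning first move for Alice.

Build the W/L table. Terminal = L. A non-terminal position is W if it has a move to some L; otherwise it is L.
No move ever increases a pile, so every position that can arise here has a ≤ 2 and b ≤ 9; it is enough to label the cells with 0 ≤ a ≤ 2 and 0 ≤ b ≤ 9.
Every move lowers a or b (never raises either), so fill the grid row by row in increasing a, and left to right within a row: each cell's successors are then already labelled.
      b=0  b=1  b=2  b=3  b=4  b=5  b=6  b=7  b=8  b=9
a=0:    L    L    L    W    W    W    W    W    L    L
a=1:    L    W    W    W    W    W    L    L    L    W
a=2:    L    W    L    W    W    W    W    W    W    W
Cells with no legal move (terminal, hence L): (0,0), (0,1), (0,2), (1,0), (2,0).
The remaining L cells, each justified by listing all of its moves:
(0,8): →(0,5)(W), (0,4)(W), (0,3)(W) — all W, so L
(0,9): →(0,6)(W), (0,5)(W), (0,4)(W) — all W, so L
(1,6): →(1,3)(W), (1,2)(W), (1,1)(W), (0,5)(W) — all W, so L
(1,7): →(1,4)(W), (1,3)(W), (1,2)(W), (0,6)(W) — all W, so L
(1,8): →(1,5)(W), (1,4)(W), (1,3)(W), (0,7)(W) — all W, so L
(2,2): →(1,1)(W) only, which is W, so L
Every other cell has at least one move into one of the L cells above, so it is W.
From (2,9), the L positions reachable in one move are: (1,8).

Move to (1,8).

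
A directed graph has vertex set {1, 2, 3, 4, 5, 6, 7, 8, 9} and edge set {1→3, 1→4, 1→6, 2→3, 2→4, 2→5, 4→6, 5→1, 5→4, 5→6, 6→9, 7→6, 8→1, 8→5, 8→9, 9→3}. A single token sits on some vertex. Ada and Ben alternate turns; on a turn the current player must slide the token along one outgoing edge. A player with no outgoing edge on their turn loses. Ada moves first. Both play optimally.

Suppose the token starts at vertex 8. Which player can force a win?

Ben wins.

Classify positions by backward induction: terminal positions (no move available) are L. From any other position, the mover wins iff some move reaches an L.
Every edge goes from a vertex to one that appears earlier in the order 3, 9, 6, 7, 4, 1, 5, 8, 2, so processing vertices in that order labels each vertex after all of its successors.
3: no outgoing edge → L
9: reaches L-position 3 → W
6: only reaches 9(W), which is W → L
7: reaches L-position 6 → W
4: reaches L-position 6 → W
1: reaches L-position 6 → W
5: reaches L-position 6 → W
8: only reaches 5(W), 1(W), 9(W), all W → L
2: reaches L-position 3 → W
The starting position 8 is L: whatever Ada does, the opponent receives a W position.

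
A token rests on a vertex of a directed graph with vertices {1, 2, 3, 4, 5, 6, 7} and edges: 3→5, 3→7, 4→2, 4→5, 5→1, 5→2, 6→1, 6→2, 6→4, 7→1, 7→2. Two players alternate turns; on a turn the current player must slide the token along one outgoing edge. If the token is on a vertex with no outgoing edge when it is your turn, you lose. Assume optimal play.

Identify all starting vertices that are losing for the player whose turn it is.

1, 2, 3

Compute win/loss labels from the base case upward. A position with no move is L. Any other position is W if it can reach an L in one move, else L.
Every edge goes from a vertex to one that appears earlier in the order 2, 1, 5, 4, 6, 7, 3, so processing vertices in that order labels each vertex after all of its successors.
2: no outgoing edge → L
1: no outgoing edge → L
5: W (go to 1, an L position)
4: W (go to 2, an L position)
6: W (go to 1, an L position)
7: W (go to 1, an L position)
3: L (options 7(W), 5(W) are all W)
Reading off the rows marked L gives the requested list; there are 3 such vertices.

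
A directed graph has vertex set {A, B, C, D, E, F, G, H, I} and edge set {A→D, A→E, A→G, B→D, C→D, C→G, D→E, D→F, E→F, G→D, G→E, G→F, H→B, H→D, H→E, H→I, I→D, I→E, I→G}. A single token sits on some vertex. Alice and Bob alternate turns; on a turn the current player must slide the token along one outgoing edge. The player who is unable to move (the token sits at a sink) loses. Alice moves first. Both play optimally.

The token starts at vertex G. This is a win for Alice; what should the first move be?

Label each position W (a win for the player to move) or L (a loss). A position with no legal move is L; any other position is W exactly when some move reaches an L, and L when every move reaches a W.
Every edge goes from a vertex to one that appears earlier in the order F, E, D, G, C, A, I, B, H, so processing vertices in that order labels each vertex after all of its successors.
F: no outgoing edge → L
E: →F(L), so W
D: →F(L), so W
G: →F(L), so W
C: →G(W), D(W) — all W, so L
A: →G(W), D(W), E(W) — all W, so L
I: →G(W), D(W), E(W) — all W, so L
B: →D(W) only, which is W, so L
H: →B(L), so W
From G, the L positions reachable in one move are: F.

Move to F.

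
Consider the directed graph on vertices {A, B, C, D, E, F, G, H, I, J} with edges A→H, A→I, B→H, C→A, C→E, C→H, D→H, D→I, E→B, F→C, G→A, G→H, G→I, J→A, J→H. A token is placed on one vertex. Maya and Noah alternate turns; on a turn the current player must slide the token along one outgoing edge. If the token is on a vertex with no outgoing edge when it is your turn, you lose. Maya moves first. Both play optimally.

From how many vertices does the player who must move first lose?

4

Work bottom-up. With no move the player to move loses. Otherwise the position is W if at least one move leads to an L position for the opponent, and L if every move leads to a W.
Every edge goes from a vertex to one that appears earlier in the order I, H, A, G, J, D, B, E, C, F, so processing vertices in that order labels each vertex after all of its successors.
I: no outgoing edge → L
H: no outgoing edge → L
A: can move to H, which is L ⇒ W
G: can move to H, which is L ⇒ W
J: can move to H, which is L ⇒ W
D: can move to H, which is L ⇒ W
B: can move to H, which is L ⇒ W
E: the only move is to B(W), a W ⇒ L
C: can move to E, which is L ⇒ W
F: the only move is to C(W), a W ⇒ L
The L vertices are E, F, H, I; that is 4 in all.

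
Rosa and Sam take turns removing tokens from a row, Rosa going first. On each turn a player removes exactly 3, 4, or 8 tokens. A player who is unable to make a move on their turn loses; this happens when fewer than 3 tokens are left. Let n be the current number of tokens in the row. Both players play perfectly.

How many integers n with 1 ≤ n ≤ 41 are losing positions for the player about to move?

Build the W/L table. Terminal = L. A non-terminal position is W if it has a move to some L; otherwise it is L.
n=0: no move → L
n=1: no move → L
n=2: no move → L
n=3: can move to 0, which is L ⇒ W
n=4: can move to 1, which is L ⇒ W
n=5: can move to 2, which is L ⇒ W
n=6: can move to 2, which is L ⇒ W
n=7: moves to 4(W), 3(W); every one is W ⇒ L
n=8: can move to 0, which is L ⇒ W
n=9: can move to 1, which is L ⇒ W
n=10: can move to 7, which is L ⇒ W
n=11: can move to 7, which is L ⇒ W
n=12: moves to 9(W), 8(W), 4(W); every one is W ⇒ L
n=13: moves to 10(W), 9(W), 5(W); every one is W ⇒ L
n=14: moves to 11(W), 10(W), 6(W); every one is W ⇒ L
n=15: can move to 12, which is L ⇒ W
n=16: can move to 13, which is L ⇒ W
n=17: can move to 14, which is L ⇒ W
n=18: can move to 14, which is L ⇒ W
n=19: moves to 16(W), 15(W), 11(W); every one is W ⇒ L
n=20: can move to 12, which is L ⇒ W
n=21: can move to 13, which is L ⇒ W
n=22: can move to 19, which is L ⇒ W
n=23: can move to 19, which is L ⇒ W
n=24: moves to 21(W), 20(W), 16(W); every one is W ⇒ L
n=25: moves to 22(W), 21(W), 17(W); every one is W ⇒ L
n=26: moves to 23(W), 22(W), 18(W); every one is W ⇒ L
n=27: can move to 24, which is L ⇒ W
n=28: can move to 25, which is L ⇒ W
n=29: can move to 26, which is L ⇒ W
n=30: can move to 26, which is L ⇒ W
n=31: moves to 28(W), 27(W), 23(W); every one is W ⇒ L
n=32: can move to 24, which is L ⇒ W
n=33: can move to 25, which is L ⇒ W
n=34: can move to 31, which is L ⇒ W
n=35: can move to 31, which is L ⇒ W
n=36: moves to 33(W), 32(W), 28(W); every one is W ⇒ L
n=37: moves to 34(W), 33(W), 29(W); every one is W ⇒ L
n=38: moves to 35(W), 34(W), 30(W); every one is W ⇒ L
n=39: can move to 36, which is L ⇒ W
n=40: can move to 37, which is L ⇒ W
n=41: can move to 38, which is L ⇒ W
L entries with 1 ≤ n ≤ 41 (n=0 is outside the asked range and is not counted): n = 1, 2, 7, 12, 13, 14, 19, 24, 25, 26, 31, 36, 37, 38; that makes 14.

14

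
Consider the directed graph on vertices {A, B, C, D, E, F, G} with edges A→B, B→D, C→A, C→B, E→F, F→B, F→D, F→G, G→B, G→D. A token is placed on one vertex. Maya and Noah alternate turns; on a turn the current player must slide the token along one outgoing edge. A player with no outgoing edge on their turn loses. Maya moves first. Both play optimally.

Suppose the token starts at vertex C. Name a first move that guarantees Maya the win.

Move to A.

Positions with no move are L. A position that does have a move is losing for the player to move precisely when every available move leads to a winning position for the opponent. Fill in the labels:
Every edge goes from a vertex to one that appears earlier in the order D, B, G, F, E, A, C, so processing vertices in that order labels each vertex after all of its successors.
D: no outgoing edge → L
B: reaches L-position D → W
G: reaches L-position D → W
F: reaches L-position D → W
E: only reaches F(W), which is W → L
A: only reaches B(W), which is W → L
C: reaches L-position A → W
From C, the L positions reachable in one move are: A.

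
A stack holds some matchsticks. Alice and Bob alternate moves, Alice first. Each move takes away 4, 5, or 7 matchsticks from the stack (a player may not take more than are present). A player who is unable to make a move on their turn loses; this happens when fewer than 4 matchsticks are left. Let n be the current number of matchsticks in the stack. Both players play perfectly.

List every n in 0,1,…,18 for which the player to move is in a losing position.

0, 1, 2, 3, 11, 12, 13, 14

Use the standard recursion: the mover loses at a terminal position; elsewhere, the mover wins exactly when some move hands the opponent an L position.
n=0: no move → L
n=1: no move → L
n=2: no move → L
n=3: no move → L
n=4: W (go to 0, an L position)
n=5: W (go to 1, an L position)
n=6: W (go to 2, an L position)
n=7: W (go to 3, an L position)
n=8: W (go to 3, an L position)
n=9: W (go to 2, an L position)
n=10: W (go to 3, an L position)
n=11: L (options 7(W), 6(W), 4(W) are all W)
n=12: L (options 8(W), 7(W), 5(W) are all W)
n=13: L (options 9(W), 8(W), 6(W) are all W)
n=14: L (options 10(W), 9(W), 7(W) are all W)
n=15: W (go to 11, an L position)
n=16: W (go to 12, an L position)
n=17: W (go to 13, an L position)
n=18: W (go to 14, an L position)
The losing starting values of n are exactly the entries labelled L in this table (8 of them).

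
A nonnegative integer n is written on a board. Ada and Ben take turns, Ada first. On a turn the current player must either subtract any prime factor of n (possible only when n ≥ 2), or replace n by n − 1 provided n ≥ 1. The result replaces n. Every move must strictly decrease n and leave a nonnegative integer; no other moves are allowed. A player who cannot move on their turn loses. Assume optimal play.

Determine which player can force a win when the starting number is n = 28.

Ben wins.

Positions with no move are L. A position that does have a move is losing for the player to move precisely when every available move leads to a winning position for the opponent. Fill in the labels:
n=0: no move → L
n=1: W (go to 0, an L position)
n=2: W (go to 0, an L position)
n=3: W (go to 0, an L position)
n=4: L (options 2(W), 3(W) are all W)
n=5: W (go to 0, an L position)
n=6: W (go to 4, an L position)
n=7: W (go to 0, an L position)
n=8: L (options 6(W), 7(W) are all W)
n=9: W (go to 8, an L position)
n=10: W (go to 8, an L position)
n=11: W (go to 0, an L position)
n=12: L (options 9(W), 10(W), 11(W) are all W)
n=13: W (go to 0, an L position)
n=14: W (go to 12, an L position)
n=15: W (go to 12, an L position)
n=16: L (options 14(W), 15(W) are all W)
n=17: W (go to 0, an L position)
n=18: W (go to 16, an L position)
n=19: W (go to 0, an L position)
n=20: L (options 15(W), 18(W), 19(W) are all W)
n=21: W (go to 20, an L position)
n=22: W (go to 20, an L position)
n=23: W (go to 0, an L position)
n=24: L (options 21(W), 22(W), 23(W) are all W)
n=25: W (go to 20, an L position)
n=26: W (go to 24, an L position)
n=27: W (go to 24, an L position)
n=28: L (options 21(W), 26(W), 27(W) are all W)
Every move from 28 reaches a W position, so the mover loses.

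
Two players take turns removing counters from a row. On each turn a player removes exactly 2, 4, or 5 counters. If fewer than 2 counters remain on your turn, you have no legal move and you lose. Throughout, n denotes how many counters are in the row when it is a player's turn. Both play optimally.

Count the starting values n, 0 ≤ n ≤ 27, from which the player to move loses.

Label each position W (a win for the player to move) or L (a loss). A position with no legal move is L; any other position is W exactly when some move reaches an L, and L when every move reaches a W.
n=0: no move → L
n=1: no move → L
n=2: →0(L), so W
n=3: →1(L), so W
n=4: →0(L), so W
n=5: →1(L), so W
n=6: →1(L), so W
n=7: →5(W), 3(W), 2(W) — all W, so L
n=8: →6(W), 4(W), 3(W) — all W, so L
n=9: →7(L), so W
n=10: →8(L), so W
n=11: →7(L), so W
n=12: →8(L), so W
n=13: →8(L), so W
n=14: →12(W), 10(W), 9(W) — all W, so L
n=15: →13(W), 11(W), 10(W) — all W, so L
n=16: →14(L), so W
n=17: →15(L), so W
n=18: →14(L), so W
n=19: →15(L), so W
n=20: →15(L), so W
n=21: →19(W), 17(W), 16(W) — all W, so L
n=22: →20(W), 18(W), 17(W) — all W, so L
n=23: →21(L), so W
n=24: →22(L), so W
n=25: →21(L), so W
n=26: →22(L), so W
n=27: →22(L), so W
L entries with 0 ≤ n ≤ 27: n = 0, 1, 7, 8, 14, 15, 21, 22; that makes 8.

8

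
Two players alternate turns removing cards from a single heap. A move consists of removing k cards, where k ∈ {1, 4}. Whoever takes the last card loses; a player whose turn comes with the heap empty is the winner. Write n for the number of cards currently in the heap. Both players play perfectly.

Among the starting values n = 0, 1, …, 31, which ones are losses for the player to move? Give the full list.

1, 3, 6, 8, 11, 13, 16, 18, 21, 23, 26, 28, 31

Compute win/loss labels from the base case upward. A position with no move is W. Any other position is W if it can reach an L in one move, else L.
n=0: no move; the opponent has just taken the last card and therefore loses → W
n=1: →0(W) only, which is W, so L
n=2: →1(L), so W
n=3: →2(W) only, which is W, so L
n=4: →3(L), so W
n=5: →1(L), so W
n=6: →5(W), 2(W) — all W, so L
n=7: →6(L), so W
n=8: →7(W), 4(W) — all W, so L
n=9: →8(L), so W
n=10: →6(L), so W
n=11: →10(W), 7(W) — all W, so L
n=12: →11(L), so W
n=13: →12(W), 9(W) — all W, so L
n=14: →13(L), so W
n=15: →11(L), so W
n=16: →15(W), 12(W) — all W, so L
n=17: →16(L), so W
n=18: →17(W), 14(W) — all W, so L
n=19: →18(L), so W
n=20: →16(L), so W
n=21: →20(W), 17(W) — all W, so L
n=22: →21(L), so W
n=23: →22(W), 19(W) — all W, so L
n=24: →23(L), so W
n=25: →21(L), so W
n=26: →25(W), 22(W) — all W, so L
n=27: →26(L), so W
n=28: →27(W), 24(W) — all W, so L
n=29: →28(L), so W
n=30: →26(L), so W
n=31: →30(W), 27(W) — all W, so L
Reading off the rows marked L gives the requested list; there are 13 such values of n.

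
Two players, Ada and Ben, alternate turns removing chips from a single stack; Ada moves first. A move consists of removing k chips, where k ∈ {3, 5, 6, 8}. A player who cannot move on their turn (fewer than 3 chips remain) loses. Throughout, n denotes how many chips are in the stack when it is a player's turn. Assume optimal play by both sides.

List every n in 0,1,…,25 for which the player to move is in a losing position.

0, 1, 2, 11, 12, 13, 22, 23, 24

Classify positions by backward induction: terminal positions (no move available) are L. From any other position, the mover wins iff some move reaches an L.
n=0: no move → L
n=1: no move → L
n=2: no move → L
n=3: W (go to 0, an L position)
n=4: W (go to 1, an L position)
n=5: W (go to 2, an L position)
n=6: W (go to 1, an L position)
n=7: W (go to 2, an L position)
n=8: W (go to 2, an L position)
n=9: W (go to 1, an L position)
n=10: W (go to 2, an L position)
n=11: L (options 8(W), 6(W), 5(W), 3(W) are all W)
n=12: L (options 9(W), 7(W), 6(W), 4(W) are all W)
n=13: L (options 10(W), 8(W), 7(W), 5(W) are all W)
n=14: W (go to 11, an L position)
n=15: W (go to 12, an L position)
n=16: W (go to 13, an L position)
n=17: W (go to 12, an L position)
n=18: W (go to 13, an L position)
n=19: W (go to 13, an L position)
n=20: W (go to 12, an L position)
n=21: W (go to 13, an L position)
n=22: L (options 19(W), 17(W), 16(W), 14(W) are all W)
n=23: L (options 20(W), 18(W), 17(W), 15(W) are all W)
n=24: L (options 21(W), 19(W), 18(W), 16(W) are all W)
n=25: W (go to 22, an L position)
The losing starting values of n are exactly the entries labelled L in this table (9 of them).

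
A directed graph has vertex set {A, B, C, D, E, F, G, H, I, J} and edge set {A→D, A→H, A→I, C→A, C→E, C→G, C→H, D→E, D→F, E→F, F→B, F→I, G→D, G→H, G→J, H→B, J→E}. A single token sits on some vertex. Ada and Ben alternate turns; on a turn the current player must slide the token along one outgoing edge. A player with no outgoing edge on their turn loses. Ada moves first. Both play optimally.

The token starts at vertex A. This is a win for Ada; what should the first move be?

Move to I.

Build the W/L table. Terminal = L. A non-terminal position is W if it has a move to some L; otherwise it is L.
Every edge goes from a vertex to one that appears earlier in the order B, I, F, H, E, D, J, A, G, C, so processing vertices in that order labels each vertex after all of its successors.
B: no outgoing edge → L
I: no outgoing edge → L
F: reaches L-position I → W
H: reaches L-position B → W
E: only reaches F(W), which is W → L
D: reaches L-position E → W
J: reaches L-position E → W
A: reaches L-position I → W
G: only reaches J(W), D(W), H(W), all W → L
C: reaches L-position G → W
From A, the L positions reachable in one move are: I.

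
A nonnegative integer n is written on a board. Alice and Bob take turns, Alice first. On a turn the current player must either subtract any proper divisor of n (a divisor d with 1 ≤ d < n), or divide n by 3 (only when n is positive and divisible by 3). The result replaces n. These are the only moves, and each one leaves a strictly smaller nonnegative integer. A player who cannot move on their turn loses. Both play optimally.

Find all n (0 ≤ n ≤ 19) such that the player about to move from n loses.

Label each position W (a win for the player to move) or L (a loss). A position with no legal move is L; any other position is W exactly when some move reaches an L, and L when every move reaches a W.
n=0: no move → L
n=1: no move → L
n=2: can move to 1, which is L ⇒ W
n=3: can move to 1, which is L ⇒ W
n=4: moves to 2(W), 3(W); every one is W ⇒ L
n=5: can move to 4, which is L ⇒ W
n=6: can move to 4, which is L ⇒ W
n=7: the only move is to 6(W), a W ⇒ L
n=8: can move to 4, which is L ⇒ W
n=9: moves to 3(W), 6(W), 8(W); every one is W ⇒ L
n=10: can move to 9, which is L ⇒ W
n=11: the only move is to 10(W), a W ⇒ L
n=12: can move to 4, which is L ⇒ W
n=13: the only move is to 12(W), a W ⇒ L
n=14: can move to 7, which is L ⇒ W
n=15: moves to 5(W), 10(W), 12(W), 14(W); every one is W ⇒ L
n=16: can move to 15, which is L ⇒ W
n=17: the only move is to 16(W), a W ⇒ L
n=18: can move to 9, which is L ⇒ W
n=19: the only move is to 18(W), a W ⇒ L
Reading off the rows marked L gives the requested list; there are 10 such values of n.

0, 1, 4, 7, 9, 11, 13, 15, 17, 19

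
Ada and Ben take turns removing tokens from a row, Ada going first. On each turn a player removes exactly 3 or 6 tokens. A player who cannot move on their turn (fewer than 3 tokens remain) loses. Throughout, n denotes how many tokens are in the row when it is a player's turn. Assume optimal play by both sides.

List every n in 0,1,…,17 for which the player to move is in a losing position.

0, 1, 2, 9, 10, 11

Compute win/loss labels from the base case upward. A position with no move is L. Any other position is W if it can reach an L in one move, else L.
n=0: no move → L
n=1: no move → L
n=2: no move → L
n=3: →0(L), so W
n=4: →1(L), so W
n=5: →2(L), so W
n=6: →0(L), so W
n=7: →1(L), so W
n=8: →2(L), so W
n=9: →6(W), 3(W) — all W, so L
n=10: →7(W), 4(W) — all W, so L
n=11: →8(W), 5(W) — all W, so L
n=12: →9(L), so W
n=13: →10(L), so W
n=14: →11(L), so W
n=15: →9(L), so W
n=16: →10(L), so W
n=17: →11(L), so W
Reading off the rows marked L gives the requested list; there are 6 such values of n.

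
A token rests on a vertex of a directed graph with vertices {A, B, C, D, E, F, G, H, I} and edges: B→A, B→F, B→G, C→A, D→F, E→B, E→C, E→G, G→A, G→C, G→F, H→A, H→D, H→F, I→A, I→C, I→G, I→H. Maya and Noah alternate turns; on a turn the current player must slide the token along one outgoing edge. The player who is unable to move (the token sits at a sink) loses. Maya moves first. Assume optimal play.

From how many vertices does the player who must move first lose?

Use the standard recursion: the mover loses at a terminal position; elsewhere, the mover wins exactly when some move hands the opponent an L position.
Every edge goes from a vertex to one that appears earlier in the order F, A, C, G, D, B, H, I, E, so processing vertices in that order labels each vertex after all of its successors.
F: no outgoing edge → L
A: no outgoing edge → L
C: W (go to A, an L position)
G: W (go to A, an L position)
D: W (go to F, an L position)
B: W (go to A, an L position)
H: W (go to A, an L position)
I: W (go to A, an L position)
E: L (options B(W), G(W), C(W) are all W)
The L vertices are A, E, F; that is 3 in all.

3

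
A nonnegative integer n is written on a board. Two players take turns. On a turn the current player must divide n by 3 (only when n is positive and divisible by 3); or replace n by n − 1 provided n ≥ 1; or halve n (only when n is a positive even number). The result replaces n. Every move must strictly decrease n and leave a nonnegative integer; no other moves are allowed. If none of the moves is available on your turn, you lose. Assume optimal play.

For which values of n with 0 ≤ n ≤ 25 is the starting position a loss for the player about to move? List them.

0, 2, 5, 7, 9, 11, 13, 16, 19, 23, 25

Positions with no move are L. A position that does have a move is losing for the player to move precisely when every available move leads to a winning position for the opponent. Fill in the labels:
n=0: no move → L
n=1: W (go to 0, an L position)
n=2: L (sole option 1(W) is W)
n=3: W (go to 2, an L position)
n=4: W (go to 2, an L position)
n=5: L (sole option 4(W) is W)
n=6: W (go to 2, an L position)
n=7: L (sole option 6(W) is W)
n=8: W (go to 7, an L position)
n=9: L (options 3(W), 8(W) are all W)
n=10: W (go to 5, an L position)
n=11: L (sole option 10(W) is W)
n=12: W (go to 11, an L position)
n=13: L (sole option 12(W) is W)
n=14: W (go to 7, an L position)
n=15: W (go to 5, an L position)
n=16: L (options 8(W), 15(W) are all W)
n=17: W (go to 16, an L position)
n=18: W (go to 9, an L position)
n=19: L (sole option 18(W) is W)
n=20: W (go to 19, an L position)
n=21: W (go to 7, an L position)
n=22: W (go to 11, an L position)
n=23: L (sole option 22(W) is W)
n=24: W (go to 23, an L position)
n=25: L (sole option 24(W) is W)
The losing starting values of n are exactly the entries labelled L in this table (11 of them).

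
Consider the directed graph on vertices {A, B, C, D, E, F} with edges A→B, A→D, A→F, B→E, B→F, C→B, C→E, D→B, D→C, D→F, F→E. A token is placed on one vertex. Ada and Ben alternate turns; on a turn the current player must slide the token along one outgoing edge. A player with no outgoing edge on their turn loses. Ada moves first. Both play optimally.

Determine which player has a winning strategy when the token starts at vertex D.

Ben wins.

Label each position W (a win for the player to move) or L (a loss). A position with no legal move is L; any other position is W exactly when some move reaches an L, and L when every move reaches a W.
Every edge goes from a vertex to one that appears earlier in the order E, F, B, C, D, A, so processing vertices in that order labels each vertex after all of its successors.
E: no outgoing edge → L
F: →E(L), so W
B: →E(L), so W
C: →E(L), so W
D: →C(W), B(W), F(W) — all W, so L
A: →D(L), so W
The starting position D is L: whatever Ada does, the opponent receives a W position.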